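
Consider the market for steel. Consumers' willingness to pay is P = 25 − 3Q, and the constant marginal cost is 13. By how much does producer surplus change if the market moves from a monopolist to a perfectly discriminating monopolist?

PS rises by 12

The monopolist equates marginal revenue to marginal cost: 25 − 6Q = 13, so Q = 2. From demand, P = 19.
PS = (19 − 13)·2 = 12.
With perfect price discrimination, output is the efficient level Q = 4 (where demand meets MC), but every buyer pays their willingness to pay: CS = 0 and PS = total surplus.
PS = ½·(25 − 13)·4 = 24.
Change in producer surplus: 24 − 12 = 12.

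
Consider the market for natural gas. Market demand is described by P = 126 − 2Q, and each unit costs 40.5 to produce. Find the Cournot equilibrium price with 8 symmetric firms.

P = 50

In a 8-firm Cournot equilibrium, symmetry and the first-order condition give q = (126 − 40.5)/(18) = 4.75. So Q = 38 and P = 50.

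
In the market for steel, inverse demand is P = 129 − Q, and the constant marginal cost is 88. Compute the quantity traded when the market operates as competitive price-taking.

Perfect competition: P = MC = 88, so 129 − Q = 88 and Q = 41.

Q = 41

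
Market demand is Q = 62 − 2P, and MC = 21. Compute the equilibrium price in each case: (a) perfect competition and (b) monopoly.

Competition: P = 21; Monopoly: P = 26

Inverting demand: P = 31 − 0.5Q.
Perfect competition: P = MC = 21, so 31 − 0.5Q = 21 and Q = 20.
Monopoly sets MR = MC: 31 − Q = 21 ⇒ Q = 10, P = 31 − 0.5·10 = 26.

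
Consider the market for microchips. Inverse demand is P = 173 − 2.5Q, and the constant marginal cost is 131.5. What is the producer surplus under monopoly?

The monopolist equates marginal revenue to marginal cost: 173 − 5Q = 131.5, so Q = 8.3. From demand, P = 152.25.
PS = (152.25 − 131.5)·8.3 = 172.225.

PS = 172.225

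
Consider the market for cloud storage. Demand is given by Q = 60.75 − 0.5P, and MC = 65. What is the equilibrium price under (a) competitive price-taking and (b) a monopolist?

Inverting demand: P = 121.5 − 2Q.
Under competition P = MC = 65, so Q = (121.5 − 65)/2 = 28.25.
Monopoly sets MR = MC: 121.5 − 4Q = 65 ⇒ Q = 14.125, P = 121.5 − 2·14.125 = 93.25.

Competition: P = 65; Monopoly: P = 93.25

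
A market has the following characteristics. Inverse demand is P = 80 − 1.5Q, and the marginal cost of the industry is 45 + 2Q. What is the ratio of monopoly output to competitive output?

Monopoly sets MR = MC: 80 − 3Q = 45 + 2Q ⇒ Q = 7, P = 80 − 1.5·7 = 69.5.
Competitive equilibrium sets price equal to marginal cost: 80 − 1.5Q = 45 + 2Q, so Q = 10 and P = 65.
Ratio Q_m/Q_c = 7/10 = 0.7.

Q_m/Q_c = 0.7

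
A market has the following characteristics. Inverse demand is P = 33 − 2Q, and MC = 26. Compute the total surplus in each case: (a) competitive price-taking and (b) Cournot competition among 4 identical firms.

Competition: TS = 12.25; Cournot: TS = 11.76

Competitive firms price at marginal cost: P = 26, giving Q = 3.5.
CS = ½·(33 − 26)·3.5 = 12.25; PS = (26 − 26)·3.5 = 0; TS = 12.25.
With 4 symmetric Cournot firms, each firm's FOC gives 33 − 10q = 26, so q = 0.7, Q = 4·0.7 = 2.8, and P = 27.4.
CS = ½·(33 − 27.4)·2.8 = 7.84; PS = (27.4 − 26)·2.8 = 3.92; TS = 11.76.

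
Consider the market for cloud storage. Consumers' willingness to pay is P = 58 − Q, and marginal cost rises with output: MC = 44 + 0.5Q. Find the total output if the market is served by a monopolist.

A monopolist chooses Q where MR = MC. MR = 58 − 2Q; setting this equal to 44 + 0.5Q gives Q = 5.6 and P = 52.4.

Q = 5.6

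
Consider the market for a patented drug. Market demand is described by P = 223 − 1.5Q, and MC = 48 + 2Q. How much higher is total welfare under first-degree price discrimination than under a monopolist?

Monopoly sets MR = MC: 223 − 3Q = 48 + 2Q ⇒ Q = 35, P = 223 − 1.5·35 = 170.5.
CS = ½·(223 − 170.5)·35 = 918.75; PS = (170.5·35 − 48·35 − ½·2·35²) = 3062.5; TS = 3981.25.
A perfectly discriminating monopolist sells every unit with P(Q) ≥ MC(Q), so output equals the competitive quantity Q = 50. Each buyer pays their reservation price, so CS = 0 and the firm captures all surplus.
TS = 4375 (equal to competitive TS).
Change in total welfare: 4375 − 3981.25 = 393.75.

TS rises by 393.75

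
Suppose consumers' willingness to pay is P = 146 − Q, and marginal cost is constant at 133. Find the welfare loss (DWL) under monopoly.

Perfect competition: P = MC = 133, so 146 − Q = 133 and Q = 13.
Monopoly sets MR = MC: 146 − 2Q = 133 ⇒ Q = 6.5, P = 146 − 6.5 = 139.5.
DWL is the triangle between Q = 6.5 and Q = 13: ½·(13 − 6.5)·(139.5 − 133) = 21.125.

DWL = 21.125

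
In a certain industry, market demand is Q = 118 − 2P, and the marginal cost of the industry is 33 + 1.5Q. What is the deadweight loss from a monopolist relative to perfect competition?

Inverting demand: P = 59 − 0.5Q.
Under competition P = MC: 59 − 0.5Q = 33 + 1.5Q ⇒ Q = 13, P = 52.5.
A monopolist chooses Q where MR = MC. MR = 59 − Q; setting this equal to 33 + 1.5Q gives Q = 10.4 and P = 53.8.
CS = ½·(59 − 52.5)·13 = 42.25; PS = (52.5·13 − 33·13 − ½·1.5·13²) = 126.75; TS = 169.
CS = ½·(59 − 53.8)·10.4 = 27.04; PS = (53.8·10.4 − 33·10.4 − ½·1.5·10.4²) = 135.2; TS = 162.24.
DWL = 169 − 162.24 = 6.76.

DWL = 6.76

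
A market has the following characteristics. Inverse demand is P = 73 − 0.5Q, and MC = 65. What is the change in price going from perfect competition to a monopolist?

Perfect competition: P = MC = 65, so 73 − 0.5Q = 65 and Q = 16.
A monopolist chooses Q where MR = MC. MR = 73 − Q; setting this equal to 65 gives Q = 8 and P = 69.
Change in price: 69 − 65 = 4.

P rises by 4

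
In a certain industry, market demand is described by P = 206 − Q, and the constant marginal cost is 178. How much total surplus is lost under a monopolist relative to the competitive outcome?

DWL = 98

Under competition P = MC = 178, so Q = (206 − 178)/1 = 28.
A monopolist chooses Q where MR = MC. MR = 206 − 2Q; setting this equal to 178 gives Q = 14 and P = 192.
DWL is the triangle between Q = 14 and Q = 28: ½·(28 − 14)·(192 − 178) = 98.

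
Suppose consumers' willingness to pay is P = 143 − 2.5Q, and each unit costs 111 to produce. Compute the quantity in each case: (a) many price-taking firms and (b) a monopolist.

Competition: Q = 12.8; Monopoly: Q = 6.4

Under competition P = MC = 111, so Q = (143 − 111)/2.5 = 12.8.
The monopolist equates marginal revenue to marginal cost: 143 − 5Q = 111, so Q = 6.4. From demand, P = 127.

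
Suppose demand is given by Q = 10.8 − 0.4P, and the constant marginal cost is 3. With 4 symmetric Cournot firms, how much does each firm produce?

Inverting demand: P = 27 − 2.5Q.
With 4 symmetric Cournot firms, each firm's FOC gives 27 − 12.5q = 3, so q = 1.92, Q = 4·1.92 = 7.68, and P = 7.8.

q_i = 1.92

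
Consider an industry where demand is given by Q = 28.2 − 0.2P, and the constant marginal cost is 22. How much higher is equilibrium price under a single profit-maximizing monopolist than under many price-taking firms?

Inverting demand: P = 141 − 5Q.
Under competition P = MC = 22, so Q = (141 − 22)/5 = 23.8.
A monopolist chooses Q where MR = MC. MR = 141 − 10Q; setting this equal to 22 gives Q = 11.9 and P = 81.5.
Change in equilibrium price: 81.5 − 22 = 59.5.

Equilibrium price rises by 59.5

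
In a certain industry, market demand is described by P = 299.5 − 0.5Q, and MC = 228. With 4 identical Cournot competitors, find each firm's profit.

With 4 symmetric Cournot firms, each firm's FOC gives 299.5 − 2.5q = 228, so q = 28.6, Q = 4·28.6 = 114.4, and P = 242.3.
Each firm's profit = (242.3 − 228)·28.6 = 408.98.

π_i = 408.98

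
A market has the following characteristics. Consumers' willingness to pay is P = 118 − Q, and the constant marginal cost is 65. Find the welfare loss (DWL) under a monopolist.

DWL = 351.125

Under competition P = MC = 65, so Q = (118 − 65)/1 = 53.
A monopolist chooses Q where MR = MC. MR = 118 − 2Q; setting this equal to 65 gives Q = 26.5 and P = 91.5.
DWL is the triangle between Q = 26.5 and Q = 53: ½·(53 − 26.5)·(91.5 − 65) = 351.125.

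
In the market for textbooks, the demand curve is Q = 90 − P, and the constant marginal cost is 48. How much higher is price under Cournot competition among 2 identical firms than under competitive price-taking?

Price rises by 14

Inverting demand: P = 90 − Q.
Under competition P = MC = 48, so Q = (90 − 48)/1 = 42.
Cournot with 2 identical firms: the symmetric best-response condition is 90 − 3q = 48. Each firm produces q = 14, total output Q = 28, price P = 62.
Change in price: 62 − 48 = 14.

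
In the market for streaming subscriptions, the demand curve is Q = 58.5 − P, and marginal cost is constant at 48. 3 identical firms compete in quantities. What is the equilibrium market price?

Inverting demand: P = 58.5 − Q.
Cournot with 3 identical firms: the symmetric best-response condition is 58.5 − 4q = 48. Each firm produces q = 2.625, total output Q = 7.875, price P = 50.625.

P = 50.625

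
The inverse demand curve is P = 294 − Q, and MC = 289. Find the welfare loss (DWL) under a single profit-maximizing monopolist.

Competitive firms price at marginal cost: P = 289, giving Q = 5.
A monopolist chooses Q where MR = MC. MR = 294 − 2Q; setting this equal to 289 gives Q = 2.5 and P = 291.5.
DWL is the triangle between Q = 2.5 and Q = 5: ½·(5 − 2.5)·(291.5 − 289) = 3.125.

DWL = 3.125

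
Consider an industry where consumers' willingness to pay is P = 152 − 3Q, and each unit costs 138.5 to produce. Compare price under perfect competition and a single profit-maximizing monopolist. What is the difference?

Price rises by 6.75

Perfect competition: P = MC = 138.5, so 152 − 3Q = 138.5 and Q = 4.5.
The monopolist equates marginal revenue to marginal cost: 152 − 6Q = 138.5, so Q = 2.25. From demand, P = 145.25.
Change in price: 145.25 − 138.5 = 6.75.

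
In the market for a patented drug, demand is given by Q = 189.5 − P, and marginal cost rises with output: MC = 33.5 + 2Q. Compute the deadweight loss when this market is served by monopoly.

Inverting demand: P = 189.5 − Q.
Competitive equilibrium sets price equal to marginal cost: 189.5 − Q = 33.5 + 2Q, so Q = 52 and P = 137.5.
A monopolist chooses Q where MR = MC. MR = 189.5 − 2Q; setting this equal to 33.5 + 2Q gives Q = 39 and P = 150.5.
CS = ½·(189.5 − 137.5)·52 = 1352; PS = (137.5·52 − 33.5·52 − ½·2·52²) = 2704; TS = 4056.
CS = ½·(189.5 − 150.5)·39 = 760.5; PS = (150.5·39 − 33.5·39 − ½·2·39²) = 3042; TS = 3802.5.
DWL = 4056 − 3802.5 = 253.5.

DWL = 253.5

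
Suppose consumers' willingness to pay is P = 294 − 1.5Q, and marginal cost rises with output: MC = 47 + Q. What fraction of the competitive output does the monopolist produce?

A monopolist chooses Q where MR = MC. MR = 294 − 3Q; setting this equal to 47 + Q gives Q = 61.75 and P = 201.375.
Under competition P = MC: 294 − 1.5Q = 47 + Q ⇒ Q = 98.8, P = 145.8.
Ratio Q_m/Q_c = 61.75/98.8 = 0.625.

Q_m/Q_c = 0.625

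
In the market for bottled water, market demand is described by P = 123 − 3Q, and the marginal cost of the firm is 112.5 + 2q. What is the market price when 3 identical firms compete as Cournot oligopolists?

P = 116.25

Cournot with 3 identical firms: the symmetric best-response condition is 123 − 12q = 112.5 + 2q. Each firm produces q = 0.75, total output Q = 2.25, price P = 116.25.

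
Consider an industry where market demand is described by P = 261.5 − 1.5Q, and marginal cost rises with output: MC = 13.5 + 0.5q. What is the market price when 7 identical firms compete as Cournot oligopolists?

P = 53.18

Cournot with 7 identical firms: the symmetric best-response condition is 261.5 − 12q = 13.5 + 0.5q. Each firm produces q = 19.84, total output Q = 138.88, price P = 53.18.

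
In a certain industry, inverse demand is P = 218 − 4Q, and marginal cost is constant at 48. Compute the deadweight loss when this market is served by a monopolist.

DWL = 903.125

Under competition P = MC = 48, so Q = (218 − 48)/4 = 42.5.
Monopoly sets MR = MC: 218 − 8Q = 48 ⇒ Q = 21.25, P = 218 − 4·21.25 = 133.
DWL is the triangle between Q = 21.25 and Q = 42.5: ½·(42.5 − 21.25)·(133 − 48) = 903.125.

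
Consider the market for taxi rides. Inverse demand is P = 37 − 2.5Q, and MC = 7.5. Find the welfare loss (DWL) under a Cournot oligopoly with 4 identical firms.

Perfect competition: P = MC = 7.5, so 37 − 2.5Q = 7.5 and Q = 11.8.
Cournot with 4 identical firms: the symmetric best-response condition is 37 − 12.5q = 7.5. Each firm produces q = 2.36, total output Q = 9.44, price P = 13.4.
DWL is the triangle between Q = 9.44 and Q = 11.8: ½·(11.8 − 9.44)·(13.4 − 7.5) = 6.962.

DWL = 6.962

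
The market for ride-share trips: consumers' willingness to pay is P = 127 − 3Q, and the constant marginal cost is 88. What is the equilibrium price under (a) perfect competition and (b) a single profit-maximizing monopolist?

Competitive firms price at marginal cost: P = 88, giving Q = 13.
A monopolist chooses Q where MR = MC. MR = 127 − 6Q; setting this equal to 88 gives Q = 6.5 and P = 107.5.

Competition: P = 88; Monopoly: P = 107.5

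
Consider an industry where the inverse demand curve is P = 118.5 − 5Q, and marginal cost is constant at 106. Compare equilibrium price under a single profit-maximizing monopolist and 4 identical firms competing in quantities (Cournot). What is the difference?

The monopolist equates marginal revenue to marginal cost: 118.5 − 10Q = 106, so Q = 1.25. From demand, P = 112.25.
Cournot with 4 identical firms: the symmetric best-response condition is 118.5 − 25q = 106. Each firm produces q = 0.5, total output Q = 2, price P = 108.5.
Change in equilibrium price: 108.5 − 112.25 = −3.75.

P falls by 3.75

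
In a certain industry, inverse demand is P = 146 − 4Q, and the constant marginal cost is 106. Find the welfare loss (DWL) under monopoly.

DWL = 50

Perfect competition: P = MC = 106, so 146 − 4Q = 106 and Q = 10.
The monopolist equates marginal revenue to marginal cost: 146 − 8Q = 106, so Q = 5. From demand, P = 126.
DWL is the triangle between Q = 5 and Q = 10: ½·(10 − 5)·(126 − 106) = 50.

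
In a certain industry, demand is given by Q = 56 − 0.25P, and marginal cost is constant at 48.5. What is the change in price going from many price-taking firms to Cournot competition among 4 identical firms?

Inverting demand: P = 224 − 4Q.
Under competition P = MC = 48.5, so Q = (224 − 48.5)/4 = 43.875.
With 4 symmetric Cournot firms, each firm's FOC gives 224 − 20q = 48.5, so q = 8.775, Q = 4·8.775 = 35.1, and P = 83.6.
Change in price: 83.6 − 48.5 = 35.1.

P rises by 35.1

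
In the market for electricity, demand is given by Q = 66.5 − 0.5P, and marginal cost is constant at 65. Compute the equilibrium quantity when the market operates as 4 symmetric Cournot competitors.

Inverting demand: P = 133 − 2Q.
With 4 symmetric Cournot firms, each firm's FOC gives 133 − 10q = 65, so q = 6.8, Q = 4·6.8 = 27.2, and P = 78.6.

Q = 27.2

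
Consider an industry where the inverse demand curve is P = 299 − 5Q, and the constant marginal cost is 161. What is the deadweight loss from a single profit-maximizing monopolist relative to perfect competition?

DWL = 476.1

Under competition P = MC = 161, so Q = (299 − 161)/5 = 27.6.
A monopolist chooses Q where MR = MC. MR = 299 − 10Q; setting this equal to 161 gives Q = 13.8 and P = 230.
DWL is the triangle between Q = 13.8 and Q = 27.6: ½·(27.6 − 13.8)·(230 − 161) = 476.1.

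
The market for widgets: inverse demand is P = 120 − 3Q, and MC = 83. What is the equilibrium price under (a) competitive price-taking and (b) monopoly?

Under competition P = MC = 83, so Q = (120 − 83)/3 = 37/3.
The monopolist equates marginal revenue to marginal cost: 120 − 6Q = 83, so Q = 37/6. From demand, P = 101.5.

Competition: P = 83; Monopoly: P = 101.5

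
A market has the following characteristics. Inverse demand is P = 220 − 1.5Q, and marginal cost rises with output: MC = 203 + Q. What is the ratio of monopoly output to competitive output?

The monopolist equates marginal revenue to marginal cost: 220 − 3Q = 203 + Q, so Q = 4.25. From demand, P = 213.625.
Under competition P = MC: 220 − 1.5Q = 203 + Q ⇒ Q = 6.8, P = 209.8.
Ratio Q_m/Q_c = 4.25/6.8 = 0.625.

Q_m/Q_c = 0.625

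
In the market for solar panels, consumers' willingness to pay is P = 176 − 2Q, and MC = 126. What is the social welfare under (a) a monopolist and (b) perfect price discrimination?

A monopolist chooses Q where MR = MC. MR = 176 − 4Q; setting this equal to 126 gives Q = 12.5 and P = 151.
CS = ½·(176 − 151)·12.5 = 156.25; PS = (151 − 126)·12.5 = 312.5; TS = 468.75.
With perfect price discrimination, output is the efficient level Q = 25 (where demand meets MC), but every buyer pays their willingness to pay: CS = 0 and PS = total surplus.
TS = 625 (equal to competitive TS).

Monopoly: TS = 468.75; Perfect PD: TS = 625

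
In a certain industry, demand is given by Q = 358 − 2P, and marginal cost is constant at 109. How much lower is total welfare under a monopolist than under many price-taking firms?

Total welfare falls by 1225

Inverting demand: P = 179 − 0.5Q.
Perfect competition: P = MC = 109, so 179 − 0.5Q = 109 and Q = 140.
CS = ½·(179 − 109)·140 = 4900; PS = (109 − 109)·140 = 0; TS = 4900.
A monopolist chooses Q where MR = MC. MR = 179 − Q; setting this equal to 109 gives Q = 70 and P = 144.
CS = ½·(179 − 144)·70 = 1225; PS = (144 − 109)·70 = 2450; TS = 3675.
Change in total welfare: 3675 − 4900 = −1225.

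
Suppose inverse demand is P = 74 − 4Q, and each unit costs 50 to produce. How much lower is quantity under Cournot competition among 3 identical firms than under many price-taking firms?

Quantity falls by 1.5

Competitive firms price at marginal cost: P = 50, giving Q = 6.
In a 3-firm Cournot equilibrium, symmetry and the first-order condition give q = (74 − 50)/(16) = 1.5. So Q = 4.5 and P = 56.
Change in quantity: 4.5 − 6 = −1.5.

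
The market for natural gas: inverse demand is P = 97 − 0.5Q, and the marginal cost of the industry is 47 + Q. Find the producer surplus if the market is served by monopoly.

The monopolist equates marginal revenue to marginal cost: 97 − Q = 47 + Q, so Q = 25. From demand, P = 84.5.
PS = P·Q − VC(Q) = 84.5·25 − (47·25 + ½·1·25²) = 625.

PS = 625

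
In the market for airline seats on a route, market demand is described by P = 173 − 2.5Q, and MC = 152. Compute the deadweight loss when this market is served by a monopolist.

Competitive firms price at marginal cost: P = 152, giving Q = 8.4.
A monopolist chooses Q where MR = MC. MR = 173 − 5Q; setting this equal to 152 gives Q = 4.2 and P = 162.5.
DWL is the triangle between Q = 4.2 and Q = 8.4: ½·(8.4 − 4.2)·(162.5 − 152) = 22.05.

DWL = 22.05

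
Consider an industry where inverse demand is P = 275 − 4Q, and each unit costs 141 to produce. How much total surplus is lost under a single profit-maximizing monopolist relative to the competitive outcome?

DWL = 561.125

Competitive firms price at marginal cost: P = 141, giving Q = 33.5.
Monopoly sets MR = MC: 275 − 8Q = 141 ⇒ Q = 16.75, P = 275 − 4·16.75 = 208.
DWL is the triangle between Q = 16.75 and Q = 33.5: ½·(33.5 − 16.75)·(208 − 141) = 561.125.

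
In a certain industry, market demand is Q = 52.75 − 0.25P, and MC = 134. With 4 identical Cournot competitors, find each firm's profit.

Inverting demand: P = 211 − 4Q.
Cournot with 4 identical firms: the symmetric best-response condition is 211 − 20q = 134. Each firm produces q = 3.85, total output Q = 15.4, price P = 149.4.
Each firm's profit = (149.4 − 134)·3.85 = 59.29.

π_i = 59.29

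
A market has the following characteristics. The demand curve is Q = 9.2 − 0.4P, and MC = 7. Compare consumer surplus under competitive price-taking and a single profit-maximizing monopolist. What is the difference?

Inverting demand: P = 23 − 2.5Q.
Competitive firms price at marginal cost: P = 7, giving Q = 6.4.
CS = ½·(23 − 7)·6.4 = 51.2.
Monopoly sets MR = MC: 23 − 5Q = 7 ⇒ Q = 3.2, P = 23 − 2.5·3.2 = 15.
CS = ½·(23 − 15)·3.2 = 12.8.
Change in consumer surplus: 12.8 − 51.2 = −38.4.

CS falls by 38.4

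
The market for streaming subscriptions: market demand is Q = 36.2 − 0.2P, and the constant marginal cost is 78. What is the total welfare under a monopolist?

Inverting demand: P = 181 − 5Q.
Monopoly sets MR = MC: 181 − 10Q = 78 ⇒ Q = 10.3, P = 181 − 5·10.3 = 129.5.
CS = ½·(181 − 129.5)·10.3 = 265.225; PS = (129.5 − 78)·10.3 = 530.45; TS = 795.675.

TS = 795.675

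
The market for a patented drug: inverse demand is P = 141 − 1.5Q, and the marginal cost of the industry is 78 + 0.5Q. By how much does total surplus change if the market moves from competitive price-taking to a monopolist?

Competitive equilibrium sets price equal to marginal cost: 141 − 1.5Q = 78 + 0.5Q, so Q = 31.5 and P = 93.75.
CS = ½·(141 − 93.75)·31.5 = 11907/16; PS = (93.75·31.5 − 78·31.5 − ½·0.5·31.5²) = 3969/16; TS = 992.25.
Monopoly sets MR = MC: 141 − 3Q = 78 + 0.5Q ⇒ Q = 18, P = 141 − 1.5·18 = 114.
CS = ½·(141 − 114)·18 = 243; PS = (114·18 − 78·18 − ½·0.5·18²) = 567; TS = 810.
Change in total surplus: 810 − 992.25 = −182.25.

Total surplus falls by 182.25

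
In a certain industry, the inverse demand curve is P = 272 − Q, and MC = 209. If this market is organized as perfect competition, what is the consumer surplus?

Under competition P = MC = 209, so Q = (272 − 209)/1 = 63.
CS = ½·(272 − 209)·63 = 1984.5.

CS = 1984.5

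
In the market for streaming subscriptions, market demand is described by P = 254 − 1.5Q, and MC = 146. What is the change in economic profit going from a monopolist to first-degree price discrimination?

Economic profit rises by 1944

The monopolist equates marginal revenue to marginal cost: 254 − 3Q = 146, so Q = 36. From demand, P = 200.
Profit = (200 − 146)·36 = 1944.
A perfectly discriminating monopolist sells every unit with P(Q) ≥ MC(Q), so output equals the competitive quantity Q = 72. Each buyer pays their reservation price, so CS = 0 and the firm captures all surplus.
PS equals the full surplus area, 3888. Profit = 3888 = 3888.
Change in economic profit: 3888 − 1944 = 1944.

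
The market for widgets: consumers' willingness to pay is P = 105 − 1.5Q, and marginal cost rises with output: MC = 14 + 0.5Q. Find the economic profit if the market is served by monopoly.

Profit = 1183

The monopolist equates marginal revenue to marginal cost: 105 − 3Q = 14 + 0.5Q, so Q = 26. From demand, P = 66.
Profit = 66·26 − (14·26 + ½·0.5·26²) = 1183.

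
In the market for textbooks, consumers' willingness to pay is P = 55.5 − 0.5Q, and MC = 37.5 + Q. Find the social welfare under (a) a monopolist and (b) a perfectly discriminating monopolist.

Monopoly sets MR = MC: 55.5 − Q = 37.5 + Q ⇒ Q = 9, P = 55.5 − 0.5·9 = 51.
CS = ½·(55.5 − 51)·9 = 20.25; PS = (51·9 − 37.5·9 − ½·1·9²) = 81; TS = 101.25.
Under first-degree price discrimination the firm charges each unit its demand price and produces up to where P = MC, i.e. Q = 12. Consumer surplus is zero; producer surplus equals total surplus.
TS = 108 (equal to competitive TS).

Monopoly: TS = 101.25; Perfect PD: TS = 108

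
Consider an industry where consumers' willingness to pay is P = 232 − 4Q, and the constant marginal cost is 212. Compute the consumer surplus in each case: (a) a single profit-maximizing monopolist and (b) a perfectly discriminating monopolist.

Monopoly: CS = 12.5; Perfect PD: CS = 0

Monopoly sets MR = MC: 232 − 8Q = 212 ⇒ Q = 2.5, P = 232 − 4·2.5 = 222.
CS = ½·(232 − 222)·2.5 = 12.5.
A perfectly discriminating monopolist sells every unit with P(Q) ≥ MC(Q), so output equals the competitive quantity Q = 5. Each buyer pays their reservation price, so CS = 0 and the firm captures all surplus.
CS = 0.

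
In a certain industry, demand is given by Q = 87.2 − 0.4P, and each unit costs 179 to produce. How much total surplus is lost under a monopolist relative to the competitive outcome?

DWL = 76.05

Inverting demand: P = 218 − 2.5Q.
Under competition P = MC = 179, so Q = (218 − 179)/2.5 = 15.6.
The monopolist equates marginal revenue to marginal cost: 218 − 5Q = 179, so Q = 7.8. From demand, P = 198.5.
DWL is the triangle between Q = 7.8 and Q = 15.6: ½·(15.6 − 7.8)·(198.5 − 179) = 76.05.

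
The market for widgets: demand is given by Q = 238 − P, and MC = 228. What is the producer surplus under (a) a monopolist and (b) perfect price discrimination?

Monopoly: PS = 25; Perfect PD: PS = 50

Inverting demand: P = 238 − Q.
Monopoly sets MR = MC: 238 − 2Q = 228 ⇒ Q = 5, P = 238 − 5 = 233.
PS = (233 − 228)·5 = 25.
A perfectly discriminating monopolist sells every unit with P(Q) ≥ MC(Q), so output equals the competitive quantity Q = 10. Each buyer pays their reservation price, so CS = 0 and the firm captures all surplus.
PS = ½·(238 − 228)·10 = 50.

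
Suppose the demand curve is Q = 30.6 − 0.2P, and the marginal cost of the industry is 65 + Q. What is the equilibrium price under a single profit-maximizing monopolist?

P = 113

Inverting demand: P = 153 − 5Q.
Monopoly sets MR = MC: 153 − 10Q = 65 + Q ⇒ Q = 8, P = 153 − 5·8 = 113.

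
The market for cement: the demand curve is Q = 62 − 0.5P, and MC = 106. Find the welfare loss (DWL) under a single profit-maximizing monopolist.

DWL = 20.25

Inverting demand: P = 124 − 2Q.
Perfect competition: P = MC = 106, so 124 − 2Q = 106 and Q = 9.
The monopolist equates marginal revenue to marginal cost: 124 − 4Q = 106, so Q = 4.5. From demand, P = 115.
DWL is the triangle between Q = 4.5 and Q = 9: ½·(9 − 4.5)·(115 − 106) = 20.25.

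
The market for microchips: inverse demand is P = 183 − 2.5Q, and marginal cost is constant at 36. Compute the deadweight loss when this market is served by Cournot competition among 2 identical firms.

Perfect competition: P = MC = 36, so 183 − 2.5Q = 36 and Q = 58.8.
Cournot with 2 identical firms: the symmetric best-response condition is 183 − 7.5q = 36. Each firm produces q = 19.6, total output Q = 39.2, price P = 85.
DWL is the triangle between Q = 39.2 and Q = 58.8: ½·(58.8 − 39.2)·(85 − 36) = 480.2.

DWL = 480.2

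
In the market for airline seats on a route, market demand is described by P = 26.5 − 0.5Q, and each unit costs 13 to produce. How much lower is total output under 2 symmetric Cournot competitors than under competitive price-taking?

Under competition P = MC = 13, so Q = (26.5 − 13)/0.5 = 27.
In a 2-firm Cournot equilibrium, symmetry and the first-order condition give q = (26.5 − 13)/(1.5) = 9. So Q = 18 and P = 17.5.
Change in total output: 18 − 27 = −9.

Total output falls by 9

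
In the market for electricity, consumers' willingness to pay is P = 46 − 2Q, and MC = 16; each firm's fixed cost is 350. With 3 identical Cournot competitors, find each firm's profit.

π_i = −321.875

With 3 symmetric Cournot firms, each firm's FOC gives 46 − 8q = 16, so q = 3.75, Q = 3·3.75 = 11.25, and P = 23.5.
Each firm's profit = (23.5 − 16)·3.75 − 350 = −321.875.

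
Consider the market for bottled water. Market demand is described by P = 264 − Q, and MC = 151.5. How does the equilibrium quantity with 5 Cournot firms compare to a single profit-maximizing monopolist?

In a 5-firm Cournot equilibrium, symmetry and the first-order condition give q = (264 − 151.5)/(6) = 18.75. So Q = 93.75 and P = 170.25.
A monopolist chooses Q where MR = MC. MR = 264 − 2Q; setting this equal to 151.5 gives Q = 56.25 and P = 207.75.

Cournot: Q = 93.75; Monopoly: Q = 56.25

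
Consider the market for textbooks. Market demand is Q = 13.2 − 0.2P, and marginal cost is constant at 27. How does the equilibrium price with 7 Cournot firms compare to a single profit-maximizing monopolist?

Cournot: P = 31.875; Monopoly: P = 46.5

Inverting demand: P = 66 − 5Q.
In a 7-firm Cournot equilibrium, symmetry and the first-order condition give q = (66 − 27)/(40) = 0.975. So Q = 6.825 and P = 31.875.
A monopolist chooses Q where MR = MC. MR = 66 − 10Q; setting this equal to 27 gives Q = 3.9 and P = 46.5.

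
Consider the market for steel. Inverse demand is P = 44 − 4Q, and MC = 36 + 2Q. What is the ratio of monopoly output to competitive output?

The monopolist equates marginal revenue to marginal cost: 44 − 8Q = 36 + 2Q, so Q = 0.8. From demand, P = 40.8.
Competitive equilibrium sets price equal to marginal cost: 44 − 4Q = 36 + 2Q, so Q = 4/3 and P = 116/3.
Ratio Q_m/Q_c = 0.8/(4/3) = 0.6.

Q_m/Q_c = 0.6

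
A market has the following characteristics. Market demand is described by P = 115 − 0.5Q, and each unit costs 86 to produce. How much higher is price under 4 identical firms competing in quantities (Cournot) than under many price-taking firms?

P rises by 5.8

Competitive firms price at marginal cost: P = 86, giving Q = 58.
In a 4-firm Cournot equilibrium, symmetry and the first-order condition give q = (115 − 86)/(2.5) = 11.6. So Q = 46.4 and P = 91.8.
Change in price: 91.8 − 86 = 5.8.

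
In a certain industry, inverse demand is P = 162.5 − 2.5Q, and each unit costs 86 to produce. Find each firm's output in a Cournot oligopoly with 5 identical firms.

q_i = 5.1

With 5 symmetric Cournot firms, each firm's FOC gives 162.5 − 15q = 86, so q = 5.1, Q = 5·5.1 = 25.5, and P = 98.75.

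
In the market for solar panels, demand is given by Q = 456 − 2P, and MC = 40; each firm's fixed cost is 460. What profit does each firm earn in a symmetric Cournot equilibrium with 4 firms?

Inverting demand: P = 228 − 0.5Q.
In a 4-firm Cournot equilibrium, symmetry and the first-order condition give q = (228 − 40)/(2.5) = 75.2. So Q = 300.8 and P = 77.6.
Each firm's profit = (77.6 − 40)·75.2 − 460 = 2367.52.

π_i = 2367.52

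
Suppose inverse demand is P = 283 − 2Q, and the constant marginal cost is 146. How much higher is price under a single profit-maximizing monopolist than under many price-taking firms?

P rises by 68.5

Perfect competition: P = MC = 146, so 283 − 2Q = 146 and Q = 68.5.
The monopolist equates marginal revenue to marginal cost: 283 − 4Q = 146, so Q = 34.25. From demand, P = 214.5.
Change in price: 214.5 − 146 = 68.5.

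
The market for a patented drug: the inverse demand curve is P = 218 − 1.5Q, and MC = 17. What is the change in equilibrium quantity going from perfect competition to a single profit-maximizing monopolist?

Q falls by 67

Perfect competition: P = MC = 17, so 218 − 1.5Q = 17 and Q = 134.
A monopolist chooses Q where MR = MC. MR = 218 − 3Q; setting this equal to 17 gives Q = 67 and P = 117.5.
Change in equilibrium quantity: 67 − 134 = −67.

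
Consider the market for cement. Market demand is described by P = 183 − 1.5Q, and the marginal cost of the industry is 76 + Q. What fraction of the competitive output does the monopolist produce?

A monopolist chooses Q where MR = MC. MR = 183 − 3Q; setting this equal to 76 + Q gives Q = 26.75 and P = 142.875.
Competitive equilibrium sets price equal to marginal cost: 183 − 1.5Q = 76 + Q, so Q = 42.8 and P = 118.8.
Ratio Q_m/Q_c = 26.75/42.8 = 0.625.

Q_m/Q_c = 0.625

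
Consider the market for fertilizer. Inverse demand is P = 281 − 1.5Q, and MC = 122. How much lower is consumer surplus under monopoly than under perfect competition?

CS falls by 6320.25

Competitive firms price at marginal cost: P = 122, giving Q = 106.
CS = ½·(281 − 122)·106 = 8427.
A monopolist chooses Q where MR = MC. MR = 281 − 3Q; setting this equal to 122 gives Q = 53 and P = 201.5.
CS = ½·(281 − 201.5)·53 = 2106.75.
Change in consumer surplus: 2106.75 − 8427 = −6320.25.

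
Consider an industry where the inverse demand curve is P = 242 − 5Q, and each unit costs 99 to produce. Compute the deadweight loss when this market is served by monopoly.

DWL = 511.225

Under competition P = MC = 99, so Q = (242 − 99)/5 = 28.6.
A monopolist chooses Q where MR = MC. MR = 242 − 10Q; setting this equal to 99 gives Q = 14.3 and P = 170.5.
DWL is the triangle between Q = 14.3 and Q = 28.6: ½·(28.6 − 14.3)·(170.5 − 99) = 511.225.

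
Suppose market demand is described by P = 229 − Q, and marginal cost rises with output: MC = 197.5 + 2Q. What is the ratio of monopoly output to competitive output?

Q_m/Q_c = 0.75

The monopolist equates marginal revenue to marginal cost: 229 − 2Q = 197.5 + 2Q, so Q = 7.875. From demand, P = 221.125.
Competitive equilibrium sets price equal to marginal cost: 229 − Q = 197.5 + 2Q, so Q = 10.5 and P = 218.5.
Ratio Q_m/Q_c = 7.875/10.5 = 0.75.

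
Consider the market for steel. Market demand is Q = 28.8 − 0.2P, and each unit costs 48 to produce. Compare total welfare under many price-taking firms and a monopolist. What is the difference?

Inverting demand: P = 144 − 5Q.
Under competition P = MC = 48, so Q = (144 − 48)/5 = 19.2.
CS = ½·(144 − 48)·19.2 = 921.6; PS = (48 − 48)·19.2 = 0; TS = 921.6.
Monopoly sets MR = MC: 144 − 10Q = 48 ⇒ Q = 9.6, P = 144 − 5·9.6 = 96.
CS = ½·(144 − 96)·9.6 = 230.4; PS = (96 − 48)·9.6 = 460.8; TS = 691.2.
Change in total welfare: 691.2 − 921.6 = −230.4.

Total welfare falls by 230.4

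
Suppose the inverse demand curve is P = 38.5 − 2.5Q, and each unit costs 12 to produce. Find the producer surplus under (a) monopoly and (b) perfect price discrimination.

A monopolist chooses Q where MR = MC. MR = 38.5 − 5Q; setting this equal to 12 gives Q = 5.3 and P = 25.25.
PS = (25.25 − 12)·5.3 = 70.225.
With perfect price discrimination, output is the efficient level Q = 10.6 (where demand meets MC), but every buyer pays their willingness to pay: CS = 0 and PS = total surplus.
PS = ½·(38.5 − 12)·10.6 = 140.45.

Monopoly: PS = 70.225; Perfect PD: PS = 140.45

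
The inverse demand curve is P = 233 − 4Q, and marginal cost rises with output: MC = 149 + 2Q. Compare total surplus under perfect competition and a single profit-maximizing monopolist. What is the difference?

Total surplus falls by 94.08

Under competition P = MC: 233 − 4Q = 149 + 2Q ⇒ Q = 14, P = 177.
CS = ½·(233 − 177)·14 = 392; PS = (177·14 − 149·14 − ½·2·14²) = 196; TS = 588.
A monopolist chooses Q where MR = MC. MR = 233 − 8Q; setting this equal to 149 + 2Q gives Q = 8.4 and P = 199.4.
CS = ½·(233 − 199.4)·8.4 = 141.12; PS = (199.4·8.4 − 149·8.4 − ½·2·8.4²) = 352.8; TS = 493.92.
Change in total surplus: 493.92 − 588 = −94.08.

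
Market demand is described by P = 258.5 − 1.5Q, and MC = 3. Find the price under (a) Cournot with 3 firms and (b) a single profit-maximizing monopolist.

Cournot: P = 66.875; Monopoly: P = 130.75

With 3 symmetric Cournot firms, each firm's FOC gives 258.5 − 6q = 3, so q = 511/12, Q = 3·511/12 = 127.75, and P = 66.875.
A monopolist chooses Q where MR = MC. MR = 258.5 − 3Q; setting this equal to 3 gives Q = 511/6 and P = 130.75.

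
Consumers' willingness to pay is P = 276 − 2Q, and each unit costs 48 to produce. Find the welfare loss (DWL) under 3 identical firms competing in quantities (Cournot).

DWL = 812.25

Under competition P = MC = 48, so Q = (276 − 48)/2 = 114.
With 3 symmetric Cournot firms, each firm's FOC gives 276 − 8q = 48, so q = 28.5, Q = 3·28.5 = 85.5, and P = 105.
DWL is the triangle between Q = 85.5 and Q = 114: ½·(114 − 85.5)·(105 − 48) = 812.25.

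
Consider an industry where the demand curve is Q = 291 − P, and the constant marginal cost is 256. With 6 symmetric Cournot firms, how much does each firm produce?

Inverting demand: P = 291 − Q.
In a 6-firm Cournot equilibrium, symmetry and the first-order condition give q = (291 − 256)/(7) = 5. So Q = 30 and P = 261.

q_i = 5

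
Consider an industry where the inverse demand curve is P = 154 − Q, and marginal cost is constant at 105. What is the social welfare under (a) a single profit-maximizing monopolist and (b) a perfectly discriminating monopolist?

Monopoly: TS = 900.375; Perfect PD: TS = 1200.5

A monopolist chooses Q where MR = MC. MR = 154 − 2Q; setting this equal to 105 gives Q = 24.5 and P = 129.5.
CS = ½·(154 − 129.5)·24.5 = 300.125; PS = (129.5 − 105)·24.5 = 600.25; TS = 900.375.
Under first-degree price discrimination the firm charges each unit its demand price and produces up to where P = MC, i.e. Q = 49. Consumer surplus is zero; producer surplus equals total surplus.
TS = 1200.5 (equal to competitive TS).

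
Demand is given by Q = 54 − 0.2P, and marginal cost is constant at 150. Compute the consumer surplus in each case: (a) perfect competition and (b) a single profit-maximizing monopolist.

Inverting demand: P = 270 − 5Q.
Competitive firms price at marginal cost: P = 150, giving Q = 24.
CS = ½·(270 − 150)·24 = 1440.
A monopolist chooses Q where MR = MC. MR = 270 − 10Q; setting this equal to 150 gives Q = 12 and P = 210.
CS = ½·(270 − 210)·12 = 360.

Competition: CS = 1440; Monopoly: CS = 360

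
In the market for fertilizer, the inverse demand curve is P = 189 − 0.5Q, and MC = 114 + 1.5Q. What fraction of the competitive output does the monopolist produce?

Q_m/Q_c = 0.8

Monopoly sets MR = MC: 189 − Q = 114 + 1.5Q ⇒ Q = 30, P = 189 − 0.5·30 = 174.
Under competition P = MC: 189 − 0.5Q = 114 + 1.5Q ⇒ Q = 37.5, P = 170.25.
Ratio Q_m/Q_c = 30/37.5 = 0.8.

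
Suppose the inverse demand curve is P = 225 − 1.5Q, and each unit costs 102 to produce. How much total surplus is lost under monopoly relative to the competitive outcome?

Under competition P = MC = 102, so Q = (225 − 102)/1.5 = 82.
The monopolist equates marginal revenue to marginal cost: 225 − 3Q = 102, so Q = 41. From demand, P = 163.5.
DWL is the triangle between Q = 41 and Q = 82: ½·(82 − 41)·(163.5 − 102) = 1260.75.

DWL = 1260.75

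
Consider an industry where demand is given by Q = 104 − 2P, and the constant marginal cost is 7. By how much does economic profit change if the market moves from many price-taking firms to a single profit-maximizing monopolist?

π rises by 1012.5

Inverting demand: P = 52 − 0.5Q.
Competitive firms price at marginal cost: P = 7, giving Q = 90.
Profit = (7 − 7)·90 = 0.
Monopoly sets MR = MC: 52 − Q = 7 ⇒ Q = 45, P = 52 − 0.5·45 = 29.5.
Profit = (29.5 − 7)·45 = 1012.5.
Change in economic profit: 1012.5 − 0 = 1012.5.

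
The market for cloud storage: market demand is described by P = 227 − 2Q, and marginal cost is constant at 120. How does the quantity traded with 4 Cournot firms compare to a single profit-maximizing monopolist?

Cournot: Q = 42.8; Monopoly: Q = 26.75

In a 4-firm Cournot equilibrium, symmetry and the first-order condition give q = (227 − 120)/(10) = 10.7. So Q = 42.8 and P = 141.4.
The monopolist equates marginal revenue to marginal cost: 227 − 4Q = 120, so Q = 26.75. From demand, P = 173.5.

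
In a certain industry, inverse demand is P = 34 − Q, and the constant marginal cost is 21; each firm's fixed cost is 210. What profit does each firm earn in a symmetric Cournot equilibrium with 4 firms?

π_i = −203.24

In a 4-firm Cournot equilibrium, symmetry and the first-order condition give q = (34 − 21)/(5) = 2.6. So Q = 10.4 and P = 23.6.
Each firm's profit = (23.6 − 21)·2.6 − 210 = −203.24.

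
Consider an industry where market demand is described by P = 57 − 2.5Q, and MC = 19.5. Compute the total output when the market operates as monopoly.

Q = 7.5

A monopolist chooses Q where MR = MC. MR = 57 − 5Q; setting this equal to 19.5 gives Q = 7.5 and P = 38.25.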